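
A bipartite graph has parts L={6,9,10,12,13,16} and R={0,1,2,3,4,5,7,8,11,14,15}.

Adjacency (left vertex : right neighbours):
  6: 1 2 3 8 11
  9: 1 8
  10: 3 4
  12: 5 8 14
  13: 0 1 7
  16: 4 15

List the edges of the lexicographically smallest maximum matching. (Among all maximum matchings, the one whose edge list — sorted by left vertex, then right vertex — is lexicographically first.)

|M| = 6 (so the lex-smallest maximum matching has 6 edges)
process left vertices in ascending order; for each, take the smallest-labelled available neighbour that still permits 6 edges overall, or leave it unmatched if none does
lex-smallest matching: {6-1, 9-8, 10-3, 12-5, 13-0, 16-4}

Lex-smallest maximum matching: {(6,1), (9,8), (10,3), (12,5), (13,0), (16,4)}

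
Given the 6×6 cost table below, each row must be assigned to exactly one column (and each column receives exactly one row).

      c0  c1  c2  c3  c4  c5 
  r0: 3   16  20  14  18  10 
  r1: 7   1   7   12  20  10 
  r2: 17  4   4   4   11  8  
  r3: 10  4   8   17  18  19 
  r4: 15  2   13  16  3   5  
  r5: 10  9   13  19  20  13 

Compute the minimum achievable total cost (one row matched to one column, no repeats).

Minimum assignment cost: 32

optimal assignment: row0→col0 (cost 3), row1→col1 (cost 1), row2→col3 (cost 4), row3→col2 (cost 8), row4→col4 (cost 3), row5→col5 (cost 13)
total = 3 + 1 + 4 + 8 + 3 + 13 = 32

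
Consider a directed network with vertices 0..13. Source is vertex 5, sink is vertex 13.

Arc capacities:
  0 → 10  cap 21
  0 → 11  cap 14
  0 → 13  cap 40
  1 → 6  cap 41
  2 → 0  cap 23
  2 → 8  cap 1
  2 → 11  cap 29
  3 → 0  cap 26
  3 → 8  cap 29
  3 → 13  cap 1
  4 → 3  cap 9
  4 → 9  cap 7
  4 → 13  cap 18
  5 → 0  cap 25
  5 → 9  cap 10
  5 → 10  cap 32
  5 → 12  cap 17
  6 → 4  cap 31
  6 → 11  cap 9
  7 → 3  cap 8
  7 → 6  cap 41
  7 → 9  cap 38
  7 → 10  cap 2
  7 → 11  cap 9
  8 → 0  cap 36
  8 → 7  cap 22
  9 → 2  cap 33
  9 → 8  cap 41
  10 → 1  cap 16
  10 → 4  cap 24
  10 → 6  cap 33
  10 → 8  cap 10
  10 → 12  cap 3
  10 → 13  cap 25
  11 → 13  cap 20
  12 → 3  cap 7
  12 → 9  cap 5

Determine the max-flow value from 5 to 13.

Maximum flow value: 79

augment #1: 5→0→13 bottleneck 25, total now 25
augment #2: 5→10→13 bottleneck 25, total now 50
augment #3: 5→10→4→13 bottleneck 7, total now 57
augment #4: 5→12→3→13 bottleneck 1, total now 58
augment #5: 5→9→2→0→13 bottleneck 10, total now 68
augment #6: 5→12→3→0→13 bottleneck 5, total now 73
augment #7: 5→12→3→0→11→13 bottleneck 1, total now 74
augment #8: 5→12→9→2→11→13 bottleneck 5, total now 79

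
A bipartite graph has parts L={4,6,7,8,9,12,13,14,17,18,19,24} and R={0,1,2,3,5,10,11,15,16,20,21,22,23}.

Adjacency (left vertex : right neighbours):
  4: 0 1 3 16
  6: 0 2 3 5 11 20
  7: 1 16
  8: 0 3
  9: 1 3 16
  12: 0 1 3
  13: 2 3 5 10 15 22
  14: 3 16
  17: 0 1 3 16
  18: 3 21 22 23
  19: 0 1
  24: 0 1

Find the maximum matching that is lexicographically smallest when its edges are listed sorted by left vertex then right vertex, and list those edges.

Lex-smallest maximum matching: {(4,0), (6,2), (7,1), (8,3), (9,16), (13,5), (18,21)}

|M| = 7 (so the lex-smallest maximum matching has 7 edges)
process left vertices in ascending order; for each, take the smallest-labelled available neighbour that still permits 7 edges overall, or leave it unmatched if none does
lex-smallest matching: {4-0, 6-2, 7-1, 8-3, 9-16, 13-5, 18-21}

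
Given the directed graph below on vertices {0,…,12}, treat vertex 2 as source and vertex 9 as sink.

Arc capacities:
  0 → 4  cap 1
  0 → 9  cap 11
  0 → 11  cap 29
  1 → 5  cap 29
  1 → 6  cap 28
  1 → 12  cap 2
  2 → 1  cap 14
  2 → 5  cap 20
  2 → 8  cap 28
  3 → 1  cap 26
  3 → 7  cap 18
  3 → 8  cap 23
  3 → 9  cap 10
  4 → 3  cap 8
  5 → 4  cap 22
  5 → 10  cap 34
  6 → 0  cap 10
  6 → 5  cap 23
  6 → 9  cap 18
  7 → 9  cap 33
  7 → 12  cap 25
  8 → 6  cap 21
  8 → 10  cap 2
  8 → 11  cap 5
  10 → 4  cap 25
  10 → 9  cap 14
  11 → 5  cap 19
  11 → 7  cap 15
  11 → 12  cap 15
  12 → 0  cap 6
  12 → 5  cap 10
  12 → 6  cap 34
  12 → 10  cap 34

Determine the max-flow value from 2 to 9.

Maximum flow value: 57

augment #1: 2→1→6→9 bottleneck 14, total now 14
augment #2: 2→5→10→9 bottleneck 14, total now 28
augment #3: 2→8→6→9 bottleneck 4, total now 32
augment #4: 2→5→4→3→9 bottleneck 6, total now 38
augment #5: 2→8→6→0→9 bottleneck 10, total now 48
augment #6: 2→8→11→7→9 bottleneck 5, total now 53
augment #7: 2→8→10→4→3→9 bottleneck 2, total now 55
augment #8: 2→8→6→1→12→0→9 bottleneck 1, total now 56
augment #9: 2→8→6→1→12→0→11→7→9 bottleneck 1, total now 57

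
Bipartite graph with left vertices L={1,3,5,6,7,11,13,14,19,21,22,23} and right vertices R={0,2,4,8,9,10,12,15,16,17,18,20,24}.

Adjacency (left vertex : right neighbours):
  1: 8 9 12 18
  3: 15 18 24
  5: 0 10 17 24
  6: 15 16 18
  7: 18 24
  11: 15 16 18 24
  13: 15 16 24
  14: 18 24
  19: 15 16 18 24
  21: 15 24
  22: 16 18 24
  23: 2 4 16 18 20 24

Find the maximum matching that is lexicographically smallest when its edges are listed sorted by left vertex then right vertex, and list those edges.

|M| = 7 (so the lex-smallest maximum matching has 7 edges)
process left vertices in ascending order; for each, take the smallest-labelled available neighbour that still permits 7 edges overall, or leave it unmatched if none does
lex-smallest matching: {1-8, 3-15, 5-0, 6-16, 7-18, 11-24, 23-2}

Lex-smallest maximum matching: {(1,8), (3,15), (5,0), (6,16), (7,18), (11,24), (23,2)}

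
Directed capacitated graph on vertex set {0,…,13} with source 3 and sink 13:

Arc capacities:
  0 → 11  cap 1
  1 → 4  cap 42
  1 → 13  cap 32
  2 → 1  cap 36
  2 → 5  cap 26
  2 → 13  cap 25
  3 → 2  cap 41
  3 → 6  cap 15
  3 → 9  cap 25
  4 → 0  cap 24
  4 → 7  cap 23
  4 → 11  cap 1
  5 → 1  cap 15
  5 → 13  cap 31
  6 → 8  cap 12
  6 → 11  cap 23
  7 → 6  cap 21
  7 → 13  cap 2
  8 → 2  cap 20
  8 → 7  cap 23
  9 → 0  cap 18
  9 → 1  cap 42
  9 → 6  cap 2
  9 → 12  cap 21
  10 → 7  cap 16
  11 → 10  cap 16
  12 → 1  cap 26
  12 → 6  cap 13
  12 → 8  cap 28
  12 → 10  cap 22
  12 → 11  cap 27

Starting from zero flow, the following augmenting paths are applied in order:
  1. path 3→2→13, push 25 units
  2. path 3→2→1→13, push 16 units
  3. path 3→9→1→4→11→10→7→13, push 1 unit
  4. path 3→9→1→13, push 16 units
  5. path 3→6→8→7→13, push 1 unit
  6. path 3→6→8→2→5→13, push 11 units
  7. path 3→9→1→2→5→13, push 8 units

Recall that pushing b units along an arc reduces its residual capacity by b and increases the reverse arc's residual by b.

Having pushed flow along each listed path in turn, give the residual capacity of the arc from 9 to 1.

after path 1 (3→2→13, push 25): res(9,1)=42
after path 2 (3→2→1→13, push 16): res(9,1)=42
after path 3 (3→9→1→4→11→10→7→13, push 1): res(9,1)=41
after path 4 (3→9→1→13, push 16): res(9,1)=25
after path 5 (3→6→8→7→13, push 1): res(9,1)=25
after path 6 (3→6→8→2→5→13, push 11): res(9,1)=25
after path 7 (3→9→1→2→5→13, push 8): res(9,1)=17

Residual capacity of (9,1): 17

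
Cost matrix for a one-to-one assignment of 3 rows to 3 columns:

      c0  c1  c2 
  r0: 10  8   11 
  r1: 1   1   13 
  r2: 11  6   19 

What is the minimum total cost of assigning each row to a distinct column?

optimal assignment: row0→col2 (cost 11), row1→col0 (cost 1), row2→col1 (cost 6)
total = 11 + 1 + 6 = 18

Minimum assignment cost: 18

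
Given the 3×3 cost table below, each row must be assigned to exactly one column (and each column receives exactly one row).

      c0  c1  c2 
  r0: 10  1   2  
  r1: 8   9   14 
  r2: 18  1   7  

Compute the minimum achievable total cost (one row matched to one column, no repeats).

optimal assignment: row0→col2 (cost 2), row1→col0 (cost 8), row2→col1 (cost 1)
total = 2 + 8 + 1 = 11

Minimum assignment cost: 11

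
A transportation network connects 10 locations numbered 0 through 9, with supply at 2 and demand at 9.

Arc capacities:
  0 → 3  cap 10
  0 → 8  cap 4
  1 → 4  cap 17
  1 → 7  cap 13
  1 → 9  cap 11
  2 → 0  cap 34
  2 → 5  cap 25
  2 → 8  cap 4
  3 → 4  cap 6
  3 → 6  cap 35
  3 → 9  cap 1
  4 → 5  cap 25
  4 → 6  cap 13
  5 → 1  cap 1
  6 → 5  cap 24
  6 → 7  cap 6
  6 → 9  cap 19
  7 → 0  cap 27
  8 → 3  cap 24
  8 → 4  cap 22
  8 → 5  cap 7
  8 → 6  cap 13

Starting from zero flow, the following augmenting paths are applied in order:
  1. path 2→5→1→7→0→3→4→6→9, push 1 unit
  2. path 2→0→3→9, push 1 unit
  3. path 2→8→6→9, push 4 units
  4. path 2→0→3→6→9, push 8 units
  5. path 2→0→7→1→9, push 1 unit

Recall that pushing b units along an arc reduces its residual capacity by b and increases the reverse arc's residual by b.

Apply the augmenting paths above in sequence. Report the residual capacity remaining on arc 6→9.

Residual capacity of (6,9): 6

after path 1 (2→5→1→7→0→3→4→6→9, push 1): res(6,9)=18
after path 2 (2→0→3→9, push 1): res(6,9)=18
after path 3 (2→8→6→9, push 4): res(6,9)=14
after path 4 (2→0→3→6→9, push 8): res(6,9)=6
after path 5 (2→0→7→1→9, push 1): res(6,9)=6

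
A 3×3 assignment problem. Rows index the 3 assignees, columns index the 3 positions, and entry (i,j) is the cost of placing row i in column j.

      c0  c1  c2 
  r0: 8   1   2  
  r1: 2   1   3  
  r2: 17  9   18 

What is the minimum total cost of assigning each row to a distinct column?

Minimum assignment cost: 13

optimal assignment: row0→col2 (cost 2), row1→col0 (cost 2), row2→col1 (cost 9)
total = 2 + 2 + 9 = 13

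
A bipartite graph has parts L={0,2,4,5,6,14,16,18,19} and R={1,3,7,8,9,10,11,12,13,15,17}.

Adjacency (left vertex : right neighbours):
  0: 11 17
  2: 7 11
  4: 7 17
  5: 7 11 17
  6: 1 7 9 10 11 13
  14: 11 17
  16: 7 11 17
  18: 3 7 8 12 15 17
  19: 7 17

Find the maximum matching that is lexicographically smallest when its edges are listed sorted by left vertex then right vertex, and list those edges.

|M| = 5 (so the lex-smallest maximum matching has 5 edges)
process left vertices in ascending order; for each, take the smallest-labelled available neighbour that still permits 5 edges overall, or leave it unmatched if none does
lex-smallest matching: {0-11, 2-7, 4-17, 6-1, 18-3}

Lex-smallest maximum matching: {(0,11), (2,7), (4,17), (6,1), (18,3)}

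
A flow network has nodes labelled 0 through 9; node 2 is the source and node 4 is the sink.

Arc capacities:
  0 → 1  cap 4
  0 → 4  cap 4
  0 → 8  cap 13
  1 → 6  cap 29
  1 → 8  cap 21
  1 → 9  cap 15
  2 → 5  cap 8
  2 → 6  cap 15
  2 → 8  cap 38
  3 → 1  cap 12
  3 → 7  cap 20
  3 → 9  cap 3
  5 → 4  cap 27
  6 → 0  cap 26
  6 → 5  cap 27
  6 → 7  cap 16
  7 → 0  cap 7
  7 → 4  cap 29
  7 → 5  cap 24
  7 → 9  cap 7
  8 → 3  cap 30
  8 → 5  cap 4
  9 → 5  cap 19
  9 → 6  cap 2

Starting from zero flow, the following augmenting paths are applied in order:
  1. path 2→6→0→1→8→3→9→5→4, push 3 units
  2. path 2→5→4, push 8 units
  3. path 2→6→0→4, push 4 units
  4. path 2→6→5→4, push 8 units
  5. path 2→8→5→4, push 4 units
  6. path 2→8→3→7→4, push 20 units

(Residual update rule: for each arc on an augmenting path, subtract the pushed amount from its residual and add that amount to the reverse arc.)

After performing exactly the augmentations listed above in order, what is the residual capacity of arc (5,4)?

after path 1 (2→6→0→1→8→3→9→5→4, push 3): res(5,4)=24
after path 2 (2→5→4, push 8): res(5,4)=16
after path 3 (2→6→0→4, push 4): res(5,4)=16
after path 4 (2→6→5→4, push 8): res(5,4)=8
after path 5 (2→8→5→4, push 4): res(5,4)=4
after path 6 (2→8→3→7→4, push 20): res(5,4)=4

Residual capacity of (5,4): 4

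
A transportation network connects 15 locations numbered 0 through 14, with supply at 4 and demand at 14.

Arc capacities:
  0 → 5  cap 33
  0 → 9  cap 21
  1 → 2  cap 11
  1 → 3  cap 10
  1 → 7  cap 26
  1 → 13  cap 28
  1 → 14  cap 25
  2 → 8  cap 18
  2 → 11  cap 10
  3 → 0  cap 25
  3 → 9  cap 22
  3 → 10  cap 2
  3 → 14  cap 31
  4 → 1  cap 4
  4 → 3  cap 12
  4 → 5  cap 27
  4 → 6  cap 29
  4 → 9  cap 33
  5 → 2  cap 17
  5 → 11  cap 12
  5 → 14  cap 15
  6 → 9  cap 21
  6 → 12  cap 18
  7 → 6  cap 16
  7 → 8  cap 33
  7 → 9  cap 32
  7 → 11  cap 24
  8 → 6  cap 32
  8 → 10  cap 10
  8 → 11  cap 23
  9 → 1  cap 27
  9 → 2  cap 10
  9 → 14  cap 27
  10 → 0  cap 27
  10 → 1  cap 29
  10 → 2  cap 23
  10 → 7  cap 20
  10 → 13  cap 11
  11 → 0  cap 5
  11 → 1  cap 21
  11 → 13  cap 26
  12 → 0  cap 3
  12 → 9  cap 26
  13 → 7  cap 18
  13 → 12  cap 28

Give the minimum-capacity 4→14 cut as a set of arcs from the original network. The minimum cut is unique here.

Min-cut arcs: {(1,3), (1,14), (4,3), (5,14), (9,14)} (total capacity 89)

augment #1: 4→1→14 push 4
augment #2: 4→3→14 push 12
augment #3: 4→5→14 push 15
augment #4: 4→9→14 push 27
augment #5: 4→9→1→14 push 6
augment #6: 4→5→11→1→14 push 12
augment #7: 4→6→9→1→14 push 3
augment #8: 4→6→9→1→3→14 push 10
max flow = 89; residual-reachable set from 4 gives S-side
cut edges (S→T): {(1,3), (1,14), (4,3), (5,14), (9,14)} total cap 89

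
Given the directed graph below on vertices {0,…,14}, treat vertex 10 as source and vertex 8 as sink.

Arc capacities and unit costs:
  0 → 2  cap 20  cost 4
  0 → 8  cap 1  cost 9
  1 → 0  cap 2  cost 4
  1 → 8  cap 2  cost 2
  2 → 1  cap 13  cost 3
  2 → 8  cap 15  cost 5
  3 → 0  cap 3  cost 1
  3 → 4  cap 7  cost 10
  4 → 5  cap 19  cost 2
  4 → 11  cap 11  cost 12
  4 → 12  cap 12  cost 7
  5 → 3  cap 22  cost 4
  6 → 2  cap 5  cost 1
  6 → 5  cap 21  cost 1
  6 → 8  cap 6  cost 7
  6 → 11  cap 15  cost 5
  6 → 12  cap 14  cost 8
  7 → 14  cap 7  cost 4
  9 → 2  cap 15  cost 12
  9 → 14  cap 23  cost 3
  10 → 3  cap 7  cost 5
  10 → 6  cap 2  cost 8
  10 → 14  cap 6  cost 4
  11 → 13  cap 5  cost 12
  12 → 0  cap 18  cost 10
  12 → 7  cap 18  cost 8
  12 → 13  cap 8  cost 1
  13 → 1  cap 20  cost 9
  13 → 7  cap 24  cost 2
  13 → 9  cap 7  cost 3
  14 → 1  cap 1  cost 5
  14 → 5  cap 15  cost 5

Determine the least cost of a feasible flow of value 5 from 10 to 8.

Minimum cost for 5 units: 69

shortest-cost path #1: 10→14→1→8 push 1 @ unit cost 11 (adds 11)
shortest-cost path #2: 10→6→2→8 push 2 @ unit cost 14 (adds 28)
shortest-cost path #3: 10→3→0→8 push 1 @ unit cost 15 (adds 15)
shortest-cost path #4: 10→3→0→2→8 push 1 @ unit cost 15 (adds 15)
total cost = 69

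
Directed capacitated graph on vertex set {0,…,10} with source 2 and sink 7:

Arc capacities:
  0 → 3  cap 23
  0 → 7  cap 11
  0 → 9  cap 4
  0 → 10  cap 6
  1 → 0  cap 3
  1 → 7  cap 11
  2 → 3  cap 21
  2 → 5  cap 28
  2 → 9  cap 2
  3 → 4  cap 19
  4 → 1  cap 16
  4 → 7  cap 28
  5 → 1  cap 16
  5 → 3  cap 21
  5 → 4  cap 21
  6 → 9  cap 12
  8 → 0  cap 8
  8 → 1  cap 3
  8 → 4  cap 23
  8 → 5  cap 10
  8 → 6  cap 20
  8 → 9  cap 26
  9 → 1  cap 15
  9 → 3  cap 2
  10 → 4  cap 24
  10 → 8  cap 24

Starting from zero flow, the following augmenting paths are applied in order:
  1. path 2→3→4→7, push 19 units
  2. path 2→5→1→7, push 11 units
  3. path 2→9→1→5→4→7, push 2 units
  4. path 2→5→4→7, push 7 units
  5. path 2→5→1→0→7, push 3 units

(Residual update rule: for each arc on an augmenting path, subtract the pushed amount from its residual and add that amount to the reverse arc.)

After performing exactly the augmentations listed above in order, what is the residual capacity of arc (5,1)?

after path 1 (2→3→4→7, push 19): res(5,1)=16
after path 2 (2→5→1→7, push 11): res(5,1)=5
after path 3 (2→9→1→5→4→7, push 2): res(5,1)=7
after path 4 (2→5→4→7, push 7): res(5,1)=7
after path 5 (2→5→1→0→7, push 3): res(5,1)=4

Residual capacity of (5,1): 4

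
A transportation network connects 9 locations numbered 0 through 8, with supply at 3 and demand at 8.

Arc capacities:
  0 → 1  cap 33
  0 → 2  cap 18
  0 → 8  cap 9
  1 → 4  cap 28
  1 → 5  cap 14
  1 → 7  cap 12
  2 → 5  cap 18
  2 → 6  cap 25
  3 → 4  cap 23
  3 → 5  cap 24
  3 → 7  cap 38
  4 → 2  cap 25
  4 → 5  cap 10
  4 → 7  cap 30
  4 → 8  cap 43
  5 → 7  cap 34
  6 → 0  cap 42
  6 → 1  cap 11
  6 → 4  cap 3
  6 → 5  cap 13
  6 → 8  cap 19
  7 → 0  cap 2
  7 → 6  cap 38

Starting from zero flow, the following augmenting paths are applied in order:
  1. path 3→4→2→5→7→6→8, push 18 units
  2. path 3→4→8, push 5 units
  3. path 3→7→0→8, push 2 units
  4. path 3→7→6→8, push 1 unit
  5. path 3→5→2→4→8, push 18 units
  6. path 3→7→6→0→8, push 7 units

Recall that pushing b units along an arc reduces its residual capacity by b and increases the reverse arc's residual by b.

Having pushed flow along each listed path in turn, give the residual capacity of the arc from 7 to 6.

after path 1 (3→4→2→5→7→6→8, push 18): res(7,6)=20
after path 2 (3→4→8, push 5): res(7,6)=20
after path 3 (3→7→0→8, push 2): res(7,6)=20
after path 4 (3→7→6→8, push 1): res(7,6)=19
after path 5 (3→5→2→4→8, push 18): res(7,6)=19
after path 6 (3→7→6→0→8, push 7): res(7,6)=12

Residual capacity of (7,6): 12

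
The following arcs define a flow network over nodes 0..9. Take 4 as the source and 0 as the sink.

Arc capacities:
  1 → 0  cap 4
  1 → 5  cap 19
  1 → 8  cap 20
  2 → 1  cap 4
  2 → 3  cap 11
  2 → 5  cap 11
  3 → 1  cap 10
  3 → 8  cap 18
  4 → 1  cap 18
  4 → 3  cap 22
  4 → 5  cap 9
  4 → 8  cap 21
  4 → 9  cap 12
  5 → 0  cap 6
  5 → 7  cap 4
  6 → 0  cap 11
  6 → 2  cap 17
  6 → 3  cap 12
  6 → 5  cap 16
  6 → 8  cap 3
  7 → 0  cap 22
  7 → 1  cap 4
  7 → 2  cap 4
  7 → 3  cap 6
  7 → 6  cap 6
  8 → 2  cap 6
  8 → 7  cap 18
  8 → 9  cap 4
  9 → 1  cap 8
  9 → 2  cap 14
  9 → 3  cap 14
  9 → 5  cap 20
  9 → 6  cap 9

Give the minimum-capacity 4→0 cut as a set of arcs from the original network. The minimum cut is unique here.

Min-cut arcs: {(1,0), (5,0), (5,7), (8,7), (9,6)} (total capacity 41)

augment #1: 4→1→0 push 4
augment #2: 4→5→0 push 6
augment #3: 4→5→7→0 push 3
augment #4: 4→8→7→0 push 18
augment #5: 4→9→6→0 push 9
augment #6: 4→1→5→7→0 push 1
max flow = 41; residual-reachable set from 4 gives S-side
cut edges (S→T): {(1,0), (5,0), (5,7), (8,7), (9,6)} total cap 41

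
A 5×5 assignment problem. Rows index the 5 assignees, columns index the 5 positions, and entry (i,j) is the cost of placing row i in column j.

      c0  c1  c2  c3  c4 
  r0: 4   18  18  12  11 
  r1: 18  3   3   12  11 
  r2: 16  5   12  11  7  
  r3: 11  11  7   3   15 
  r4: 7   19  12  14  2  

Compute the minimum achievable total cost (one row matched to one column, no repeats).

optimal assignment: row0→col0 (cost 4), row1→col2 (cost 3), row2→col1 (cost 5), row3→col3 (cost 3), row4→col4 (cost 2)
total = 4 + 3 + 5 + 3 + 2 = 17

Minimum assignment cost: 17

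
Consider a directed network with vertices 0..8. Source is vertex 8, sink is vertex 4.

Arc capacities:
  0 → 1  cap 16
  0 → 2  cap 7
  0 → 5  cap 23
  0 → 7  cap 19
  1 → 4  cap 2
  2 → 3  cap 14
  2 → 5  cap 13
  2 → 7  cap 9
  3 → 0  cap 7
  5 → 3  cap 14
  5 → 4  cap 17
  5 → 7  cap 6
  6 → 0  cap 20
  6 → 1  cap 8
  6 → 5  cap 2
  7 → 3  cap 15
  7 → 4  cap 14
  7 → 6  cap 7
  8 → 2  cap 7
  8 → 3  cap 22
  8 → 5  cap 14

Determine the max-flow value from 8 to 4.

augment #1: 8→5→4 bottleneck 14, total now 14
augment #2: 8→2→5→4 bottleneck 3, total now 17
augment #3: 8→2→7→4 bottleneck 4, total now 21
augment #4: 8→3→0→1→4 bottleneck 2, total now 23
augment #5: 8→3→0→7→4 bottleneck 5, total now 28

Maximum flow value: 28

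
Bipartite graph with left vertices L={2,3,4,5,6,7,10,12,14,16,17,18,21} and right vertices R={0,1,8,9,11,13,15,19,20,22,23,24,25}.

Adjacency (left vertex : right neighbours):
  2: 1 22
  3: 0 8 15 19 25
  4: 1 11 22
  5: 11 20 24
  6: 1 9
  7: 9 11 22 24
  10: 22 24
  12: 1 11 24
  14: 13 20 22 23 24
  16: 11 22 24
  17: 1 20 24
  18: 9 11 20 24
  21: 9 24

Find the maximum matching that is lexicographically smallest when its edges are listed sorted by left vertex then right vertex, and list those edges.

Lex-smallest maximum matching: {(2,1), (3,0), (4,11), (5,20), (6,9), (7,22), (10,24), (14,13)}

|M| = 8 (so the lex-smallest maximum matching has 8 edges)
process left vertices in ascending order; for each, take the smallest-labelled available neighbour that still permits 8 edges overall, or leave it unmatched if none does
lex-smallest matching: {2-1, 3-0, 4-11, 5-20, 6-9, 7-22, 10-24, 14-13}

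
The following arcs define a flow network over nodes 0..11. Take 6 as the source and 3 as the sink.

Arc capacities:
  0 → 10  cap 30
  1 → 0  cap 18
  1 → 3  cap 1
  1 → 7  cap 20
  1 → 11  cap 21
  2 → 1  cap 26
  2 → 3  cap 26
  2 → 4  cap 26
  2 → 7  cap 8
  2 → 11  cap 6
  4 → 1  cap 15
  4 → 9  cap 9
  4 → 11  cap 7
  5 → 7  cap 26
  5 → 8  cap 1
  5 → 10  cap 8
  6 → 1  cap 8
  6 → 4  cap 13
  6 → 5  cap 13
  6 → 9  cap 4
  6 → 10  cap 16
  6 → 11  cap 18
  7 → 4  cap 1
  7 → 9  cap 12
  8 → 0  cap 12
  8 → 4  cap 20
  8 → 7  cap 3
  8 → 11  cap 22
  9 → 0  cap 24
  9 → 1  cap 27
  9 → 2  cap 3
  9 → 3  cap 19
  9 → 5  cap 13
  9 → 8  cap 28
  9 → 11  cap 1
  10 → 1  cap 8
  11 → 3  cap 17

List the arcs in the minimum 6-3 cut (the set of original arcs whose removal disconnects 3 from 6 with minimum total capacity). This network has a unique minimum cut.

augment #1: 6→1→3 push 1
augment #2: 6→9→3 push 4
augment #3: 6→11→3 push 17
augment #4: 6→4→9→3 push 9
augment #5: 6→1→7→9→3 push 6
augment #6: 6→1→7→9→2→3 push 1
augment #7: 6→5→7→9→2→3 push 2
max flow = 40; residual-reachable set from 6 gives S-side
cut edges (S→T): {(1,3), (9,2), (9,3), (11,3)} total cap 40

Min-cut arcs: {(1,3), (9,2), (9,3), (11,3)} (total capacity 40)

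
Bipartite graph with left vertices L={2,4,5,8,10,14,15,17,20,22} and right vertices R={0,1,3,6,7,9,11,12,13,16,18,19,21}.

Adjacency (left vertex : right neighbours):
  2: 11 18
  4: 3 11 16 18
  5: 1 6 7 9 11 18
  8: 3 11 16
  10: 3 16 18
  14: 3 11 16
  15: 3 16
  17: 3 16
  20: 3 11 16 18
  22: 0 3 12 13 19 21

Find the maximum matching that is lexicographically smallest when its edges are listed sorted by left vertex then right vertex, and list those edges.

Lex-smallest maximum matching: {(2,11), (4,3), (5,1), (8,16), (10,18), (22,0)}

|M| = 6 (so the lex-smallest maximum matching has 6 edges)
process left vertices in ascending order; for each, take the smallest-labelled available neighbour that still permits 6 edges overall, or leave it unmatched if none does
lex-smallest matching: {2-11, 4-3, 5-1, 8-16, 10-18, 22-0}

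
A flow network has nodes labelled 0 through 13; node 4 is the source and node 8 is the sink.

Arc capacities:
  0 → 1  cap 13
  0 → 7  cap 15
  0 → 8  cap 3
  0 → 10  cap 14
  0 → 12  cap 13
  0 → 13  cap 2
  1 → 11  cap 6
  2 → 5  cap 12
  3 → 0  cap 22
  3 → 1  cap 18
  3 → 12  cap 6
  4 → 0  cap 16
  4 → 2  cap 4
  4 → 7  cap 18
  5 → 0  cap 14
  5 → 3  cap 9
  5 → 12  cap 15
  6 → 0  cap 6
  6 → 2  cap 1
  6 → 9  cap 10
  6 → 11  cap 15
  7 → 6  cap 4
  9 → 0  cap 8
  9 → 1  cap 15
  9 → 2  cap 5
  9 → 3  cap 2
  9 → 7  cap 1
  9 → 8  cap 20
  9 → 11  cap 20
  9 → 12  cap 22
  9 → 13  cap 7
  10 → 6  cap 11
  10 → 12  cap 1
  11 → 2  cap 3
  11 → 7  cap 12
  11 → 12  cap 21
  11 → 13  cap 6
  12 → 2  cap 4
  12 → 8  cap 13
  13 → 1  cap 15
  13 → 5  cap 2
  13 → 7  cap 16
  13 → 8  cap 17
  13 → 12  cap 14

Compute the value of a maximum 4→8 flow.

augment #1: 4→0→8 bottleneck 3, total now 3
augment #2: 4→0→12→8 bottleneck 13, total now 16
augment #3: 4→7→6→9→8 bottleneck 4, total now 20
augment #4: 4→2→5→0→13→8 bottleneck 2, total now 22
augment #5: 4→2→5→0→1→11→13→8 bottleneck 2, total now 24

Maximum flow value: 24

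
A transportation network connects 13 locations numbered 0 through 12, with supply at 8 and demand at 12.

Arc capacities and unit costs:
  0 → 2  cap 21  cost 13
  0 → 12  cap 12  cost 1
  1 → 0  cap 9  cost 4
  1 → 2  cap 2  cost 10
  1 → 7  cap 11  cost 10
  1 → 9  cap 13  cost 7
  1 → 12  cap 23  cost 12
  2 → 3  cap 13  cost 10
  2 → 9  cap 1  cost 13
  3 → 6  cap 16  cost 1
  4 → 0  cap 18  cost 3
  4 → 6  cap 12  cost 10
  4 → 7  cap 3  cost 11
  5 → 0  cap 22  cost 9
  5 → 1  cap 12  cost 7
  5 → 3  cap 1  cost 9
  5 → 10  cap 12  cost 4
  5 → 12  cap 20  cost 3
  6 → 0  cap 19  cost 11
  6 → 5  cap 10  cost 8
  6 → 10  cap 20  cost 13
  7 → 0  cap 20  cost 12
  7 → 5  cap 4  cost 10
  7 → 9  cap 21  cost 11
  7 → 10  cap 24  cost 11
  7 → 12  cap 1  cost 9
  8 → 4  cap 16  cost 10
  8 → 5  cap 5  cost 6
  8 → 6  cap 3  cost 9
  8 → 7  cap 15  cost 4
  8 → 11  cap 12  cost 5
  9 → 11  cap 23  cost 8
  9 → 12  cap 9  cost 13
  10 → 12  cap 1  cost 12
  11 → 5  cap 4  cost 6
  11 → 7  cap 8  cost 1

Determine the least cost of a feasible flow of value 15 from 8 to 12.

shortest-cost path #1: 8→5→12 push 5 @ unit cost 9 (adds 45)
shortest-cost path #2: 8→7→12 push 1 @ unit cost 13 (adds 13)
shortest-cost path #3: 8→11→5→12 push 4 @ unit cost 14 (adds 56)
shortest-cost path #4: 8→4→0→12 push 5 @ unit cost 14 (adds 70)
total cost = 184

Minimum cost for 15 units: 184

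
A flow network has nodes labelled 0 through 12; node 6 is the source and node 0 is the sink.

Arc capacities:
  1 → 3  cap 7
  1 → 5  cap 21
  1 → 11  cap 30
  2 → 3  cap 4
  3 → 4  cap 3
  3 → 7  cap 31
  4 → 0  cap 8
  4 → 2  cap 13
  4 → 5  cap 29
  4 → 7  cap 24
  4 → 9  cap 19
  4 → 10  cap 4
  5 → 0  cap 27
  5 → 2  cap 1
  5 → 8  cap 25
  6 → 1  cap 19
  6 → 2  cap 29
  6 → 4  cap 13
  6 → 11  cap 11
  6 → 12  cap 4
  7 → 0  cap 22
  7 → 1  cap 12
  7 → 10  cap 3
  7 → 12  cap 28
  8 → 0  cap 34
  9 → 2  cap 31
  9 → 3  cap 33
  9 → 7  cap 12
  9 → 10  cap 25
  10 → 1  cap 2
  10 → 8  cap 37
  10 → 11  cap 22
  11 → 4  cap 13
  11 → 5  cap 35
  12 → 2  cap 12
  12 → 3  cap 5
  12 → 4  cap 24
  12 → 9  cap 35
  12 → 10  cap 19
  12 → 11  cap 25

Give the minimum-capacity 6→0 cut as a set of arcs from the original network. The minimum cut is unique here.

augment #1: 6→4→0 push 8
augment #2: 6→1→5→0 push 19
augment #3: 6→4→5→0 push 5
augment #4: 6→11→5→0 push 3
augment #5: 6→2→3→7→0 push 4
augment #6: 6→11→4→7→0 push 8
augment #7: 6→12→3→7→0 push 4
max flow = 51; residual-reachable set from 6 gives S-side
cut edges (S→T): {(2,3), (6,1), (6,4), (6,11), (6,12)} total cap 51

Min-cut arcs: {(2,3), (6,1), (6,4), (6,11), (6,12)} (total capacity 51)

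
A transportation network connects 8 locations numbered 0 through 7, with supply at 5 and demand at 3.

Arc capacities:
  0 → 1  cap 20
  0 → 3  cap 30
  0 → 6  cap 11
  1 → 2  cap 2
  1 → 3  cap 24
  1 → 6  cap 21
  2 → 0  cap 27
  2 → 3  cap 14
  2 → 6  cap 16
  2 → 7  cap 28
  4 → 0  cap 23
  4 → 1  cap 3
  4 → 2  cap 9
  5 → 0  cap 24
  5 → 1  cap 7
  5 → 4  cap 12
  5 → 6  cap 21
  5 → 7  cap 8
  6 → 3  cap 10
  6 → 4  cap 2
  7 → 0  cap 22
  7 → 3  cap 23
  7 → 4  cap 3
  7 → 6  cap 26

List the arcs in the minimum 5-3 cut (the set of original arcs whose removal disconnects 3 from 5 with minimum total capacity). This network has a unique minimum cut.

augment #1: 5→0→3 push 24
augment #2: 5→1→3 push 7
augment #3: 5→6→3 push 10
augment #4: 5→7→3 push 8
augment #5: 5→4→0→3 push 6
augment #6: 5→4→1→3 push 3
augment #7: 5→4→2→3 push 3
augment #8: 5→6→4→2→3 push 2
max flow = 63; residual-reachable set from 5 gives S-side
cut edges (S→T): {(5,0), (5,1), (5,4), (5,7), (6,3), (6,4)} total cap 63

Min-cut arcs: {(5,0), (5,1), (5,4), (5,7), (6,3), (6,4)} (total capacity 63)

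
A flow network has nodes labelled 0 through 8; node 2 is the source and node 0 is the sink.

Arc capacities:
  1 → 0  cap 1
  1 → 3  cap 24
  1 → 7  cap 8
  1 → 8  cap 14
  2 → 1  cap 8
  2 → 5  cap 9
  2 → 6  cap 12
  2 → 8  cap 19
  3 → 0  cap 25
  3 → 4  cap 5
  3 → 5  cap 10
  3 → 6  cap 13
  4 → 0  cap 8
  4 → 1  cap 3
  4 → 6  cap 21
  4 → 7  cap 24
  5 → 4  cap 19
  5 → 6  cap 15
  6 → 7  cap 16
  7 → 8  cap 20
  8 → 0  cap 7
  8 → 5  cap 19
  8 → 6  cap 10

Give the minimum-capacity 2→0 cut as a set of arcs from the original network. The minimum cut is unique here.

augment #1: 2→1→0 push 1
augment #2: 2→8→0 push 7
augment #3: 2→1→3→0 push 7
augment #4: 2→5→4→0 push 8
augment #5: 2→5→4→1→3→0 push 1
augment #6: 2→8→5→4→1→3→0 push 2
max flow = 26; residual-reachable set from 2 gives S-side
cut edges (S→T): {(2,1), (4,0), (4,1), (8,0)} total cap 26

Min-cut arcs: {(2,1), (4,0), (4,1), (8,0)} (total capacity 26)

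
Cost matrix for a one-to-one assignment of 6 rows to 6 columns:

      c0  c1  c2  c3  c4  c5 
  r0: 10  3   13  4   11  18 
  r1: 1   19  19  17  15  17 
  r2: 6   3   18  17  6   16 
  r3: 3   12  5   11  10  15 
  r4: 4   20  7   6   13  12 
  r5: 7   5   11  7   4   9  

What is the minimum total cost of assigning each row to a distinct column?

optimal assignment: row0→col3 (cost 4), row1→col0 (cost 1), row2→col1 (cost 3), row3→col2 (cost 5), row4→col5 (cost 12), row5→col4 (cost 4)
total = 4 + 1 + 3 + 5 + 12 + 4 = 29

Minimum assignment cost: 29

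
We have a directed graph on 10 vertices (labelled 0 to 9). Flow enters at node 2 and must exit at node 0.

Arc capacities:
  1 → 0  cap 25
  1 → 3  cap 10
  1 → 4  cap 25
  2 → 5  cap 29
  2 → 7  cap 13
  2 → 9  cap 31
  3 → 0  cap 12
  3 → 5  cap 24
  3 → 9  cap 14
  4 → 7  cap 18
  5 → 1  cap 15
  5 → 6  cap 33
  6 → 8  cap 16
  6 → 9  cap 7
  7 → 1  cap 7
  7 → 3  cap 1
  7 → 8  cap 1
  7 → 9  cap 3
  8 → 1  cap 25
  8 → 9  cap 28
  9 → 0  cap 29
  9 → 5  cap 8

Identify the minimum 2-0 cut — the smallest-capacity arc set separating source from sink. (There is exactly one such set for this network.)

augment #1: 2→9→0 push 29
augment #2: 2→5→1→0 push 15
augment #3: 2→7→1→0 push 7
augment #4: 2→7→3→0 push 1
augment #5: 2→7→8→1→0 push 1
augment #6: 2→5→6→8→1→0 push 2
augment #7: 2→5→6→8→1→3→0 push 10
max flow = 65; residual-reachable set from 2 gives S-side
cut edges (S→T): {(1,0), (1,3), (7,3), (9,0)} total cap 65

Min-cut arcs: {(1,0), (1,3), (7,3), (9,0)} (total capacity 65)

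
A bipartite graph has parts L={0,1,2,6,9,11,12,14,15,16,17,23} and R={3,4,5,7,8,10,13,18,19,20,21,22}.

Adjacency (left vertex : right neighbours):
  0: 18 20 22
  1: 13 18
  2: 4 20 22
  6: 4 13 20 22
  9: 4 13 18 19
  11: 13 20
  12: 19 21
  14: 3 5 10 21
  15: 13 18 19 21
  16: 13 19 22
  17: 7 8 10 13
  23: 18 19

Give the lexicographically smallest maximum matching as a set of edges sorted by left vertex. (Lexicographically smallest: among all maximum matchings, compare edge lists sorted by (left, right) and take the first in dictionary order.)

Lex-smallest maximum matching: {(0,18), (1,13), (2,4), (6,20), (9,19), (12,21), (14,3), (16,22), (17,7)}

|M| = 9 (so the lex-smallest maximum matching has 9 edges)
process left vertices in ascending order; for each, take the smallest-labelled available neighbour that still permits 9 edges overall, or leave it unmatched if none does
lex-smallest matching: {0-18, 1-13, 2-4, 6-20, 9-19, 12-21, 14-3, 16-22, 17-7}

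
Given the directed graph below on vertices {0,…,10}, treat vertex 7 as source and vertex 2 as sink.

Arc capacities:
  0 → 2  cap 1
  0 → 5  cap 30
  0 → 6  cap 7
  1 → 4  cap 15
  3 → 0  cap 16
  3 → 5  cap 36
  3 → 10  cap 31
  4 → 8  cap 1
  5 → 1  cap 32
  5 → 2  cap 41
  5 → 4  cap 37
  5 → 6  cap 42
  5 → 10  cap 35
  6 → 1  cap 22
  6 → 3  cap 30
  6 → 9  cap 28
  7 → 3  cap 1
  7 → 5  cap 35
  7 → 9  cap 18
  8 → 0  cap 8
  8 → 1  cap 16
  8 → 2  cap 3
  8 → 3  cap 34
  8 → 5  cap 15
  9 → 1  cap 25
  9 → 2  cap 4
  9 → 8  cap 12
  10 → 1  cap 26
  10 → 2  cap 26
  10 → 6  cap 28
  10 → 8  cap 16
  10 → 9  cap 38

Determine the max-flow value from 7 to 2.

augment #1: 7→5→2 bottleneck 35, total now 35
augment #2: 7→9→2 bottleneck 4, total now 39
augment #3: 7→3→0→2 bottleneck 1, total now 40
augment #4: 7→9→8→2 bottleneck 3, total now 43
augment #5: 7→9→8→5→2 bottleneck 6, total now 49
augment #6: 7→9→8→3→10→2 bottleneck 3, total now 52
augment #7: 7→9→1→4→8→3→10→2 bottleneck 1, total now 53

Maximum flow value: 53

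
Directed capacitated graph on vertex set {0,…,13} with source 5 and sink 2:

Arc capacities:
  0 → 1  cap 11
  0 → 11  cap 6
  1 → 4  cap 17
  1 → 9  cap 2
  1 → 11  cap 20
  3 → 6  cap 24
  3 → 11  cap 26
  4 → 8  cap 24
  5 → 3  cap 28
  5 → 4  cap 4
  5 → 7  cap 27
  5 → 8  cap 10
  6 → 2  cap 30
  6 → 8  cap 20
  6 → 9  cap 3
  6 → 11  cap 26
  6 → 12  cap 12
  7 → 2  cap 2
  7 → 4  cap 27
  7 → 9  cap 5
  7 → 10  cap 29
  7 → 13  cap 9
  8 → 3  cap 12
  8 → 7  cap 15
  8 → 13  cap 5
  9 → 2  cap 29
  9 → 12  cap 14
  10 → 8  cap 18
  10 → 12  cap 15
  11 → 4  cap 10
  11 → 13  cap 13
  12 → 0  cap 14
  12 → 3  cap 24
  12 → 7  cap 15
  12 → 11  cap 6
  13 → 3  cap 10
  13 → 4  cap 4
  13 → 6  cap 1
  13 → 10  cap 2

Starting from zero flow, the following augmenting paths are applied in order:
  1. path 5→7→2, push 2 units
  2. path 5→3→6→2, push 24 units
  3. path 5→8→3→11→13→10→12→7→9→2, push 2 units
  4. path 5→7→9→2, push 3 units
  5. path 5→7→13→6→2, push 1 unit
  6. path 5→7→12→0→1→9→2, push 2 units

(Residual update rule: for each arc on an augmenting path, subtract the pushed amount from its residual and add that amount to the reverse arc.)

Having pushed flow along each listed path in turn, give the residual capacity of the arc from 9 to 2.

Residual capacity of (9,2): 22

after path 1 (5→7→2, push 2): res(9,2)=29
after path 2 (5→3→6→2, push 24): res(9,2)=29
after path 3 (5→8→3→11→13→10→12→7→9→2, push 2): res(9,2)=27
after path 4 (5→7→9→2, push 3): res(9,2)=24
after path 5 (5→7→13→6→2, push 1): res(9,2)=24
after path 6 (5→7→12→0→1→9→2, push 2): res(9,2)=22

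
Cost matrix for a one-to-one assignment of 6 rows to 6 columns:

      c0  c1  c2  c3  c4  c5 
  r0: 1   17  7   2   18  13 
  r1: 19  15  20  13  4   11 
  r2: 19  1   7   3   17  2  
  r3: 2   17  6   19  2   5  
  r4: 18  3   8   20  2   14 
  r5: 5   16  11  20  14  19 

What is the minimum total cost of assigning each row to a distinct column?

Minimum assignment cost: 22

optimal assignment: row0→col3 (cost 2), row1→col4 (cost 4), row2→col5 (cost 2), row3→col2 (cost 6), row4→col1 (cost 3), row5→col0 (cost 5)
total = 2 + 4 + 2 + 6 + 3 + 5 = 22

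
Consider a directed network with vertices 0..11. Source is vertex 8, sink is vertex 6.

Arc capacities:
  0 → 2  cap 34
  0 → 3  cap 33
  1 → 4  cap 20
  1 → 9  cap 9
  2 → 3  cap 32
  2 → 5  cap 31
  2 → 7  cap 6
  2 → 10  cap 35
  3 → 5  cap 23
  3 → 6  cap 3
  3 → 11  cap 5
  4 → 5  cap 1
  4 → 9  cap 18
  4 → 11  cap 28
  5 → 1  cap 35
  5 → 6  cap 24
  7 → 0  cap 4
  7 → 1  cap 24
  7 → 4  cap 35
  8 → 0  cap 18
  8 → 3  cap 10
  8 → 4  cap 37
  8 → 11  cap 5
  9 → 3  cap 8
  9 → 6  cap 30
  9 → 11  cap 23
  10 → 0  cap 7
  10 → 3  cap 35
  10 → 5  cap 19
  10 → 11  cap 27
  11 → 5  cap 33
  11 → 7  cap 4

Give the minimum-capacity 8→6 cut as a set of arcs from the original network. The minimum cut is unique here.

augment #1: 8→3→6 push 3
augment #2: 8→3→5→6 push 7
augment #3: 8→4→5→6 push 1
augment #4: 8→4→9→6 push 18
augment #5: 8→11→5→6 push 5
augment #6: 8→0→2→5→6 push 11
augment #7: 8→0→2→5→1→9→6 push 7
augment #8: 8→4→11→5→1→9→6 push 2
max flow = 54; residual-reachable set from 8 gives S-side
cut edges (S→T): {(1,9), (3,6), (4,9), (5,6)} total cap 54

Min-cut arcs: {(1,9), (3,6), (4,9), (5,6)} (total capacity 54)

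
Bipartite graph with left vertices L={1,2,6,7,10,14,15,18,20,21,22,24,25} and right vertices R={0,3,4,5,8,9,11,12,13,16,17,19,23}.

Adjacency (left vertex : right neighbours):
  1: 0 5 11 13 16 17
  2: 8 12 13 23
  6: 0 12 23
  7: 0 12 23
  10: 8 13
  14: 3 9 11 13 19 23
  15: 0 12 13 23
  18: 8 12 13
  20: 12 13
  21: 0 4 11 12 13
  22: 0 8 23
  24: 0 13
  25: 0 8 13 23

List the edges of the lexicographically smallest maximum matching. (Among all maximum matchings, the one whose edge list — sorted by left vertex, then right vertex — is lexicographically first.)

|M| = 8 (so the lex-smallest maximum matching has 8 edges)
process left vertices in ascending order; for each, take the smallest-labelled available neighbour that still permits 8 edges overall, or leave it unmatched if none does
lex-smallest matching: {1-5, 2-8, 6-0, 7-12, 10-13, 14-3, 15-23, 21-4}

Lex-smallest maximum matching: {(1,5), (2,8), (6,0), (7,12), (10,13), (14,3), (15,23), (21,4)}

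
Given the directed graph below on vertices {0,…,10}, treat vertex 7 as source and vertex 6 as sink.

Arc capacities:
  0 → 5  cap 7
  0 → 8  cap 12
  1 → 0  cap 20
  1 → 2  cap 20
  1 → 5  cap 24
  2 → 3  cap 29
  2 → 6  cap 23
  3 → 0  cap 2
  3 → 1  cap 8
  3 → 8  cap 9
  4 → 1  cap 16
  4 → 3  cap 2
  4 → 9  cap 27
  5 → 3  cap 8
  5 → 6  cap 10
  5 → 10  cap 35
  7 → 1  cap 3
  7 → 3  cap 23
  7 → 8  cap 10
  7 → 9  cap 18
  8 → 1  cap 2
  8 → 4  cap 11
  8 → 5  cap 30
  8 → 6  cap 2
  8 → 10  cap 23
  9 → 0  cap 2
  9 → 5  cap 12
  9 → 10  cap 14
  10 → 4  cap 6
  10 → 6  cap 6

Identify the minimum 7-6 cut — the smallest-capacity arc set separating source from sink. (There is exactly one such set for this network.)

Min-cut arcs: {(1,2), (5,6), (8,6), (10,6)} (total capacity 38)

augment #1: 7→8→6 push 2
augment #2: 7→1→2→6 push 3
augment #3: 7→8→5→6 push 8
augment #4: 7→9→5→6 push 2
augment #5: 7→9→10→6 push 6
augment #6: 7→3→1→2→6 push 8
augment #7: 7→3→8→1→2→6 push 2
augment #8: 7→3→8→4→1→2→6 push 7
max flow = 38; residual-reachable set from 7 gives S-side
cut edges (S→T): {(1,2), (5,6), (8,6), (10,6)} total cap 38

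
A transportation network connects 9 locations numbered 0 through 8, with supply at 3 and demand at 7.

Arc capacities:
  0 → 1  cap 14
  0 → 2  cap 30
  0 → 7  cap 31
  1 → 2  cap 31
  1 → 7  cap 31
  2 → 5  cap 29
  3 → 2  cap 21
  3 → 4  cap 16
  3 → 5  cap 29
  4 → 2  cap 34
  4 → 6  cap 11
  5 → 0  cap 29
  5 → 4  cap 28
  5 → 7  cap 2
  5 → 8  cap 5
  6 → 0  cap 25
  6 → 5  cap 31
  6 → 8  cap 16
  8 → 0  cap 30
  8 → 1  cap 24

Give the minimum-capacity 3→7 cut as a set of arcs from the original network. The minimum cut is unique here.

augment #1: 3→5→7 push 2
augment #2: 3→5→0→7 push 27
augment #3: 3→2→5→0→7 push 2
augment #4: 3→4→6→0→7 push 2
augment #5: 3→2→5→8→1→7 push 5
augment #6: 3→4→6→0→1→7 push 9
max flow = 47; residual-reachable set from 3 gives S-side
cut edges (S→T): {(4,6), (5,0), (5,7), (5,8)} total cap 47

Min-cut arcs: {(4,6), (5,0), (5,7), (5,8)} (total capacity 47)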